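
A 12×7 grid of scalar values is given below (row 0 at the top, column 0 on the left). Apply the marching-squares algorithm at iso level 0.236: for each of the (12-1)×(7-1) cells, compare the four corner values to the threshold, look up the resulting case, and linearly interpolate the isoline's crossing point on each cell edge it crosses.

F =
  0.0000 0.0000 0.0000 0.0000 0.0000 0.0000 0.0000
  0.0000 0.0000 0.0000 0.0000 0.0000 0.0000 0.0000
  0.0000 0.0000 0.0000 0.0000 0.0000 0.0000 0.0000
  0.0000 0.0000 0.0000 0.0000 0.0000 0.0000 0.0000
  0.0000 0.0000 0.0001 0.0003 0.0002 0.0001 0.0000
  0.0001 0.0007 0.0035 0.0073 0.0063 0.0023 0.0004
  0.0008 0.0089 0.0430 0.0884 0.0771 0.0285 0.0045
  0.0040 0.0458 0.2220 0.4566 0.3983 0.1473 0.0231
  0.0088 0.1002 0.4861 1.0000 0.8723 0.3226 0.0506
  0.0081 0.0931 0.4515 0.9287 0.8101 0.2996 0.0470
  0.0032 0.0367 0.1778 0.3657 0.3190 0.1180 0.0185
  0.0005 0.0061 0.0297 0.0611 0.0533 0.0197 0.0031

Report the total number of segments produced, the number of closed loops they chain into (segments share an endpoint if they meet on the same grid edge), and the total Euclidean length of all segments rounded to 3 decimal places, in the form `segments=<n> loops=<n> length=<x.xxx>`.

segments=16 loops=1 length=12.384

cell (6,2): code 0100 → (6.401,3.000)–(7.000,2.060)
cell (6,3): code 1100 → (6.495,4.000)–(6.401,3.000)
cell (6,4): code 1000 → (7.000,4.647)–(6.495,4.000)
cell (7,1): code 0100 → (7.053,2.000)–(8.000,1.352)
cell (7,2): code 1110 → (7.000,2.060)–(7.053,2.000)
cell (7,4): code 1101 → (7.506,5.000)–(7.000,4.647)
cell (7,5): code 1000 → (8.000,5.318)–(7.506,5.000)
cell (8,1): code 0110 → (8.000,1.352)–(9.000,1.399)
cell (8,5): code 1001 → (9.000,5.252)–(8.000,5.318)
cell (9,1): code 0010 → (9.000,1.399)–(9.787,2.000)
cell (9,2): code 0111 → (9.787,2.000)–(10.000,2.310)
cell (9,4): code 1011 → (10.000,4.413)–(9.350,5.000)
cell (9,5): code 0001 → (9.350,5.000)–(9.000,5.252)
cell (10,2): code 0010 → (10.000,2.310)–(10.426,3.000)
cell (10,3): code 0011 → (10.426,3.000)–(10.312,4.000)
cell (10,4): code 0001 → (10.312,4.000)–(10.000,4.413)
total: 16 segments, chained into 1 closed loop(s), length Σ = 12.384210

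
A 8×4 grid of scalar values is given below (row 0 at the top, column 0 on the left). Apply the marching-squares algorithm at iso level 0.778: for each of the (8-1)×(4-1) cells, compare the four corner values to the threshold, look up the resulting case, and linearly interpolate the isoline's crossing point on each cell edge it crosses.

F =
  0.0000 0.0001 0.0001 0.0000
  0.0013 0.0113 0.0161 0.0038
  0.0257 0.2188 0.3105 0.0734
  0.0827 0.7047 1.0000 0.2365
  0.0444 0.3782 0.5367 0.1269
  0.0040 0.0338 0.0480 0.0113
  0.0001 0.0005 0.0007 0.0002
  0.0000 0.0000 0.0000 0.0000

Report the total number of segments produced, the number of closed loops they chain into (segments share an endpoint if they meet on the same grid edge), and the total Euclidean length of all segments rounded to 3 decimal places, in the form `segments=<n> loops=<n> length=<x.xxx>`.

cell (2,1): code 0100 → (2.678,2.000)–(3.000,1.248)
cell (2,2): code 1000 → (3.000,2.291)–(2.678,2.000)
cell (3,1): code 0010 → (3.000,1.248)–(3.479,2.000)
cell (3,2): code 0001 → (3.479,2.000)–(3.000,2.291)
total: 4 segments, chained into 1 closed loop(s), length Σ = 2.703650

segments=4 loops=1 length=2.704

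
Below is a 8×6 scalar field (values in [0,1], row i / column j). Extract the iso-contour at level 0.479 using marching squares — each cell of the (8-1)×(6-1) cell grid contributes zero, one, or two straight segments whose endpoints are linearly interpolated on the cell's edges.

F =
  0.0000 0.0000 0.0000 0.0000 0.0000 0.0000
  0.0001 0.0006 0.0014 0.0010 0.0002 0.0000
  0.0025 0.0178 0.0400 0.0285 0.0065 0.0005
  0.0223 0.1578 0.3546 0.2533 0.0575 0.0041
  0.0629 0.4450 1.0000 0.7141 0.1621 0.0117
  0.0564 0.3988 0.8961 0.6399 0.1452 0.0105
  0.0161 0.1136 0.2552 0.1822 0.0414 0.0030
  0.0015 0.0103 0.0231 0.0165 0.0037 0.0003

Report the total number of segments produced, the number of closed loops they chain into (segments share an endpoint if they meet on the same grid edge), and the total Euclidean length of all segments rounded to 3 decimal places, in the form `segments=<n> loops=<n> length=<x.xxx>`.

segments=8 loops=1 length=7.540

cell (3,1): code 0100 → (3.193,2.000)–(4.000,1.061)
cell (3,2): code 1100 → (3.490,3.000)–(3.193,2.000)
cell (3,3): code 1000 → (4.000,3.426)–(3.490,3.000)
cell (4,1): code 0110 → (4.000,1.061)–(5.000,1.161)
cell (4,3): code 1001 → (5.000,3.325)–(4.000,3.426)
cell (5,1): code 0010 → (5.000,1.161)–(5.651,2.000)
cell (5,2): code 0011 → (5.651,2.000)–(5.352,3.000)
cell (5,3): code 0001 → (5.352,3.000)–(5.000,3.325)
total: 8 segments, chained into 1 closed loop(s), length Σ = 7.540281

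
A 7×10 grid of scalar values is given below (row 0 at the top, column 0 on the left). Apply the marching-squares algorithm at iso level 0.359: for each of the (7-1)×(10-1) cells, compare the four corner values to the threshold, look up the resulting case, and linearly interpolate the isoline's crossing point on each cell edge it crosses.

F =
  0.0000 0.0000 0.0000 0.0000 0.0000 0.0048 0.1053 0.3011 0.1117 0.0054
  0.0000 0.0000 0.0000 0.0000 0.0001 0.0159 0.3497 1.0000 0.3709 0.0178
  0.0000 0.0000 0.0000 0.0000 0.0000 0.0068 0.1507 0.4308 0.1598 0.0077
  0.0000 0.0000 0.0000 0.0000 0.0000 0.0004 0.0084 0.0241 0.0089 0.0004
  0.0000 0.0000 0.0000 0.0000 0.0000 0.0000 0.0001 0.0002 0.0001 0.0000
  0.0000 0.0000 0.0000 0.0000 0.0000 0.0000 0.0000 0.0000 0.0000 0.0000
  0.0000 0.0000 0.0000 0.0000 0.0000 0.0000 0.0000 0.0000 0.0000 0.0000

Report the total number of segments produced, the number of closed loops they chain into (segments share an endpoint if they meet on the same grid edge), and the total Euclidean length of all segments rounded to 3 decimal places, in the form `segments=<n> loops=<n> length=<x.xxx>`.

cell (0,6): code 0100 → (0.083,7.000)–(1.000,6.014)
cell (0,7): code 1100 → (0.954,8.000)–(0.083,7.000)
cell (0,8): code 1000 → (1.000,8.034)–(0.954,8.000)
cell (1,6): code 0110 → (1.000,6.014)–(2.000,6.744)
cell (1,7): code 1011 → (2.000,7.265)–(1.056,8.000)
cell (1,8): code 0001 → (1.056,8.000)–(1.000,8.034)
cell (2,6): code 0010 → (2.000,6.744)–(2.177,7.000)
cell (2,7): code 0001 → (2.177,7.000)–(2.000,7.265)
total: 8 segments, chained into 1 closed loop(s), length Σ = 5.858810

segments=8 loops=1 length=5.859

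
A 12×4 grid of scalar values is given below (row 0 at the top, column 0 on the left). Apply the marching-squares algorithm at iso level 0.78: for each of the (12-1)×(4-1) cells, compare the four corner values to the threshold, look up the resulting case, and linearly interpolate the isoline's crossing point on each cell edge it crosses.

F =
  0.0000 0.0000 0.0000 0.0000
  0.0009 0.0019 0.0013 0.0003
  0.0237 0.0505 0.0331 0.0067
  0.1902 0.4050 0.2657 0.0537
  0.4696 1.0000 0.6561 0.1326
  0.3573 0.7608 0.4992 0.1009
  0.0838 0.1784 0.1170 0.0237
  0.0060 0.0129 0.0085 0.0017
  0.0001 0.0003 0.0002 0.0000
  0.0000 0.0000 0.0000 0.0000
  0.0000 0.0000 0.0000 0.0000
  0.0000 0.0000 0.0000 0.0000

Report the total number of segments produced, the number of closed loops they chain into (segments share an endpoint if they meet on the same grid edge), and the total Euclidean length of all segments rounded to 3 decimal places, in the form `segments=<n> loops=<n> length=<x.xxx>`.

segments=4 loops=1 length=3.424

cell (3,0): code 0100 → (3.630,1.000)–(4.000,0.585)
cell (3,1): code 1000 → (4.000,1.640)–(3.630,1.000)
cell (4,0): code 0010 → (4.000,0.585)–(4.920,1.000)
cell (4,1): code 0001 → (4.920,1.000)–(4.000,1.640)
total: 4 segments, chained into 1 closed loop(s), length Σ = 3.423818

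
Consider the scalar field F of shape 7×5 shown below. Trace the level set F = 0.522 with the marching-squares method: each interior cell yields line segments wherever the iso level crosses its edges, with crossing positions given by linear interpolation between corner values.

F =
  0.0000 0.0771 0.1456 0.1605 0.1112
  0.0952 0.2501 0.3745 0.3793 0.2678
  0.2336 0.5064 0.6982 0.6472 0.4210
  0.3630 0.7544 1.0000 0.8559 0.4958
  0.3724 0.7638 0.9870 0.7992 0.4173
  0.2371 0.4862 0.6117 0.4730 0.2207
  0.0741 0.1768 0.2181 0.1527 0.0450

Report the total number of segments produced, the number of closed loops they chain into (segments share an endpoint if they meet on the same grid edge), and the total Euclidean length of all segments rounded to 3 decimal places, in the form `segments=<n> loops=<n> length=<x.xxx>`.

cell (1,1): code 0100 → (1.456,2.000)–(2.000,1.081)
cell (1,2): code 1100 → (1.533,3.000)–(1.456,2.000)
cell (1,3): code 1000 → (2.000,3.553)–(1.533,3.000)
cell (2,0): code 0100 → (2.063,1.000)–(3.000,0.406)
cell (2,1): code 1110 → (2.000,1.081)–(2.063,1.000)
cell (2,3): code 1001 → (3.000,3.927)–(2.000,3.553)
cell (3,0): code 0110 → (3.000,0.406)–(4.000,0.382)
cell (3,3): code 1001 → (4.000,3.726)–(3.000,3.927)
cell (4,0): code 0010 → (4.000,0.382)–(4.871,1.000)
cell (4,1): code 0111 → (4.871,1.000)–(5.000,1.285)
cell (4,2): code 1011 → (5.000,2.647)–(4.850,3.000)
cell (4,3): code 0001 → (4.850,3.000)–(4.000,3.726)
cell (5,1): code 0010 → (5.000,1.285)–(5.228,2.000)
cell (5,2): code 0001 → (5.228,2.000)–(5.000,2.647)
total: 14 segments, chained into 1 closed loop(s), length Σ = 11.413603

segments=14 loops=1 length=11.414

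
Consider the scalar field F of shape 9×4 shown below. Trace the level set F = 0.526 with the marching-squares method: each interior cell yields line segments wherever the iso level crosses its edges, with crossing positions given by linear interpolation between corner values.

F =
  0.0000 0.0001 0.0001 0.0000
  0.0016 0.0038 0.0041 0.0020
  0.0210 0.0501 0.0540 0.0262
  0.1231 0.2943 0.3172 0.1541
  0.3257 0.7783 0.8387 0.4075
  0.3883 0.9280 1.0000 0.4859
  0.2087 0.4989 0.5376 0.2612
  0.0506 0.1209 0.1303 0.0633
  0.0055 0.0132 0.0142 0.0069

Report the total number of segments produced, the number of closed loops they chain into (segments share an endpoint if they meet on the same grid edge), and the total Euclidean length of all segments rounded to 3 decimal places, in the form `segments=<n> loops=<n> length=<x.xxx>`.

cell (3,0): code 0100 → (3.479,1.000)–(4.000,0.443)
cell (3,1): code 1100 → (3.400,2.000)–(3.479,1.000)
cell (3,2): code 1000 → (4.000,2.725)–(3.400,2.000)
cell (4,0): code 0110 → (4.000,0.443)–(5.000,0.255)
cell (4,2): code 1001 → (5.000,2.922)–(4.000,2.725)
cell (5,0): code 0010 → (5.000,0.255)–(5.937,1.000)
cell (5,1): code 0111 → (5.937,1.000)–(6.000,1.700)
cell (5,2): code 1001 → (6.000,2.042)–(5.000,2.922)
cell (6,1): code 0010 → (6.000,1.700)–(6.028,2.000)
cell (6,2): code 0001 → (6.028,2.000)–(6.000,2.042)
total: 10 segments, chained into 1 closed loop(s), length Σ = 8.327702

segments=10 loops=1 length=8.328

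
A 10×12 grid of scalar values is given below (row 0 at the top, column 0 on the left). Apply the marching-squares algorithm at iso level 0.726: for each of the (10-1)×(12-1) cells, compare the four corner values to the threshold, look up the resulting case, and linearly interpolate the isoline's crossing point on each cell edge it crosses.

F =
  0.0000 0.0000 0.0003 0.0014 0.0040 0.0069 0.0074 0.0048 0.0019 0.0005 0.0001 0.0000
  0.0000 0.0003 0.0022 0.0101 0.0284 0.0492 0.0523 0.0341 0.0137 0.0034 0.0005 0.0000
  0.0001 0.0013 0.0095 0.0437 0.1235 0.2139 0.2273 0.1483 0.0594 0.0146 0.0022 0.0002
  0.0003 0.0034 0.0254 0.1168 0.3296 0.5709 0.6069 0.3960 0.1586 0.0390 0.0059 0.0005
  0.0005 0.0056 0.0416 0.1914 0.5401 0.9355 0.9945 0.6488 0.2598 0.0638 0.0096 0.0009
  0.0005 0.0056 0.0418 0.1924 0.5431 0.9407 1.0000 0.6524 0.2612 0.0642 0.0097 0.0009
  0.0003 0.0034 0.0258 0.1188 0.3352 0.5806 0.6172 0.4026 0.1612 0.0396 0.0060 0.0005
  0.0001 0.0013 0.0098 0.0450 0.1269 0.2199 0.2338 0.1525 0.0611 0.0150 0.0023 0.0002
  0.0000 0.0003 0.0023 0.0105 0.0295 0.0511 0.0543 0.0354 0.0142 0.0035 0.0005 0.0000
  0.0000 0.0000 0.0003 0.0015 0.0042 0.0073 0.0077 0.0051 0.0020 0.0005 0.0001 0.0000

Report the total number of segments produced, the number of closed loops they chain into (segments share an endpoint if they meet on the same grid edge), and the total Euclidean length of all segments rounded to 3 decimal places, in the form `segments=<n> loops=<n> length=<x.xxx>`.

segments=8 loops=1 length=7.706

cell (3,4): code 0100 → (3.425,5.000)–(4.000,4.470)
cell (3,5): code 1100 → (3.307,6.000)–(3.425,5.000)
cell (3,6): code 1000 → (4.000,6.777)–(3.307,6.000)
cell (4,4): code 0110 → (4.000,4.470)–(5.000,4.460)
cell (4,6): code 1001 → (5.000,6.788)–(4.000,6.777)
cell (5,4): code 0010 → (5.000,4.460)–(5.596,5.000)
cell (5,5): code 0011 → (5.596,5.000)–(5.716,6.000)
cell (5,6): code 0001 → (5.716,6.000)–(5.000,6.788)
total: 8 segments, chained into 1 closed loop(s), length Σ = 7.705677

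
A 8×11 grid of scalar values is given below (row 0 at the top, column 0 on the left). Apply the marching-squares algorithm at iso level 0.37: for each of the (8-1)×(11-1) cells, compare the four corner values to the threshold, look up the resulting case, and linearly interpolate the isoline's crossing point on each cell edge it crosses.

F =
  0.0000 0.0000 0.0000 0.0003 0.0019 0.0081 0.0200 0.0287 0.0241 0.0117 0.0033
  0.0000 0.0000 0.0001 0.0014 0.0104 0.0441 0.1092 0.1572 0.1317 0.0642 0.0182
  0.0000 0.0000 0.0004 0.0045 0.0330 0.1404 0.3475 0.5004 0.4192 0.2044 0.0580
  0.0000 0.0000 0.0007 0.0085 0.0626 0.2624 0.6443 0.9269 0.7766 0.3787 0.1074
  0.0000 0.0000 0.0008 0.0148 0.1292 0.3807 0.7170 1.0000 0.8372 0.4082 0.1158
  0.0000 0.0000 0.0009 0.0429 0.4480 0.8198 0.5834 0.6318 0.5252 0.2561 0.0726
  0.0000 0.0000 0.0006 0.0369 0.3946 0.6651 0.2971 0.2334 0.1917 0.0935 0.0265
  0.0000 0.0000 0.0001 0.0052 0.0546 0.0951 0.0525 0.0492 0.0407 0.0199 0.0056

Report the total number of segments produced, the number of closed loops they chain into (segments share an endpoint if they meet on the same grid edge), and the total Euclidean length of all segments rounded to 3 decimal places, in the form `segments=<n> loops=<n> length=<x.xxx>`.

cell (1,6): code 0100 → (1.620,7.000)–(2.000,6.147)
cell (1,7): code 1100 → (1.829,8.000)–(1.620,7.000)
cell (1,8): code 1000 → (2.000,8.229)–(1.829,8.000)
cell (2,5): code 0100 → (2.076,6.000)–(3.000,5.282)
cell (2,6): code 1110 → (2.000,6.147)–(2.076,6.000)
cell (2,8): code 1101 → (2.950,9.000)–(2.000,8.229)
cell (2,9): code 1000 → (3.000,9.032)–(2.950,9.000)
cell (3,4): code 0100 → (3.910,5.000)–(4.000,4.957)
cell (3,5): code 1110 → (3.000,5.282)–(3.910,5.000)
cell (3,9): code 1001 → (4.000,9.131)–(3.000,9.032)
cell (4,3): code 0100 → (4.755,4.000)–(5.000,3.807)
cell (4,4): code 1110 → (4.000,4.957)–(4.755,4.000)
cell (4,8): code 1011 → (5.000,8.577)–(4.251,9.000)
cell (4,9): code 0001 → (4.251,9.000)–(4.000,9.131)
cell (5,3): code 0110 → (5.000,3.807)–(6.000,3.931)
cell (5,5): code 1011 → (6.000,5.802)–(5.745,6.000)
cell (5,6): code 0011 → (5.745,6.000)–(5.657,7.000)
cell (5,7): code 0011 → (5.657,7.000)–(5.465,8.000)
cell (5,8): code 0001 → (5.465,8.000)–(5.000,8.577)
cell (6,3): code 0010 → (6.000,3.931)–(6.072,4.000)
cell (6,4): code 0011 → (6.072,4.000)–(6.518,5.000)
cell (6,5): code 0001 → (6.518,5.000)–(6.000,5.802)
total: 22 segments, chained into 1 closed loop(s), length Σ = 15.833608

segments=22 loops=1 length=15.834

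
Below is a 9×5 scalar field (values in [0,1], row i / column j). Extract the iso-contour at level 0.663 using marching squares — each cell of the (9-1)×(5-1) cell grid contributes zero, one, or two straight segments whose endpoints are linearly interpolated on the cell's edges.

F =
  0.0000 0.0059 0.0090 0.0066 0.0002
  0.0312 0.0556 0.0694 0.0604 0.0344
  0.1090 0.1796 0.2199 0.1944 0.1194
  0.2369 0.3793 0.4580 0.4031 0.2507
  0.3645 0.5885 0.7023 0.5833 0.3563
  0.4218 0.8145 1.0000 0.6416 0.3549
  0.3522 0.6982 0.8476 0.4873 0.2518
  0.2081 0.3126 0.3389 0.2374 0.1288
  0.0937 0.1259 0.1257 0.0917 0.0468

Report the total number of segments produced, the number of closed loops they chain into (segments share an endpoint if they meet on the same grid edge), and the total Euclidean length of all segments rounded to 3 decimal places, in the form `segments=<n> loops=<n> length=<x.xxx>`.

cell (3,1): code 0100 → (3.839,2.000)–(4.000,1.655)
cell (3,2): code 1000 → (4.000,2.330)–(3.839,2.000)
cell (4,0): code 0100 → (4.330,1.000)–(5.000,0.614)
cell (4,1): code 1110 → (4.000,1.655)–(4.330,1.000)
cell (4,2): code 1001 → (5.000,2.940)–(4.000,2.330)
cell (5,0): code 0110 → (5.000,0.614)–(6.000,0.898)
cell (5,2): code 1001 → (6.000,2.512)–(5.000,2.940)
cell (6,0): code 0010 → (6.000,0.898)–(6.091,1.000)
cell (6,1): code 0011 → (6.091,1.000)–(6.363,2.000)
cell (6,2): code 0001 → (6.363,2.000)–(6.000,2.512)
total: 10 segments, chained into 1 closed loop(s), length Σ = 7.354154

segments=10 loops=1 length=7.354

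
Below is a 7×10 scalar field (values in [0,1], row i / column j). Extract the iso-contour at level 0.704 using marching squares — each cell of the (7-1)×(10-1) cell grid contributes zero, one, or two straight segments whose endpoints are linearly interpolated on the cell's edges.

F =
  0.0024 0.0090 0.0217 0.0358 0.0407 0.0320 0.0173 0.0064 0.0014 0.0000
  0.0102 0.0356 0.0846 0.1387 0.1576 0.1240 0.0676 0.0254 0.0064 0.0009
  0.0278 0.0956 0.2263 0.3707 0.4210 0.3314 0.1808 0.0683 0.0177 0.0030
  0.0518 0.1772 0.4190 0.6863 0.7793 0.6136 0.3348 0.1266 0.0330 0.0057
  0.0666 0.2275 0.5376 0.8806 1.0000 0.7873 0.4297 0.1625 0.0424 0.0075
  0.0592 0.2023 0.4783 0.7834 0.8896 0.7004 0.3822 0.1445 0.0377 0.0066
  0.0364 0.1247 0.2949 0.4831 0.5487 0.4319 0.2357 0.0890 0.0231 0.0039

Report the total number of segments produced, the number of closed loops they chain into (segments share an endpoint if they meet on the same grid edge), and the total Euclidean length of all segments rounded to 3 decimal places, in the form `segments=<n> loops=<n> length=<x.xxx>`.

segments=12 loops=1 length=8.475

cell (2,3): code 0100 → (2.790,4.000)–(3.000,3.190)
cell (2,4): code 1000 → (3.000,4.454)–(2.790,4.000)
cell (3,2): code 0100 → (3.091,3.000)–(4.000,2.485)
cell (3,3): code 1110 → (3.000,3.190)–(3.091,3.000)
cell (3,4): code 1101 → (3.520,5.000)–(3.000,4.454)
cell (3,5): code 1000 → (4.000,5.233)–(3.520,5.000)
cell (4,2): code 0110 → (4.000,2.485)–(5.000,2.740)
cell (4,4): code 1011 → (5.000,4.981)–(4.959,5.000)
cell (4,5): code 0001 → (4.959,5.000)–(4.000,5.233)
cell (5,2): code 0010 → (5.000,2.740)–(5.264,3.000)
cell (5,3): code 0011 → (5.264,3.000)–(5.544,4.000)
cell (5,4): code 0001 → (5.544,4.000)–(5.000,4.981)
total: 12 segments, chained into 1 closed loop(s), length Σ = 8.475277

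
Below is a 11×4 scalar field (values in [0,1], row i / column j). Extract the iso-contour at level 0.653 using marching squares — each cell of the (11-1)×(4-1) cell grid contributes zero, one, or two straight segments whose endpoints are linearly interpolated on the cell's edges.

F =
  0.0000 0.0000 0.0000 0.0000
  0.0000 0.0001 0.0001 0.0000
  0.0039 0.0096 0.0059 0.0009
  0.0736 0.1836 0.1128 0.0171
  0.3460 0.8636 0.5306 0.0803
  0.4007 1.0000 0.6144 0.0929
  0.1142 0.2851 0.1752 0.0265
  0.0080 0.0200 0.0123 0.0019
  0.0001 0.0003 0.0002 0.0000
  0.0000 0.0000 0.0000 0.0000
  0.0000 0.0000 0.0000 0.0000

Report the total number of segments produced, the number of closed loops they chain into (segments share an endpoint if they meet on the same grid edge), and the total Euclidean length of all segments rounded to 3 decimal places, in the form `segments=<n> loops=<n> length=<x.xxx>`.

cell (3,0): code 0100 → (3.690,1.000)–(4.000,0.593)
cell (3,1): code 1000 → (4.000,1.632)–(3.690,1.000)
cell (4,0): code 0110 → (4.000,0.593)–(5.000,0.421)
cell (4,1): code 1001 → (5.000,1.900)–(4.000,1.632)
cell (5,0): code 0010 → (5.000,0.421)–(5.485,1.000)
cell (5,1): code 0001 → (5.485,1.000)–(5.000,1.900)
total: 6 segments, chained into 1 closed loop(s), length Σ = 5.043387

segments=6 loops=1 length=5.043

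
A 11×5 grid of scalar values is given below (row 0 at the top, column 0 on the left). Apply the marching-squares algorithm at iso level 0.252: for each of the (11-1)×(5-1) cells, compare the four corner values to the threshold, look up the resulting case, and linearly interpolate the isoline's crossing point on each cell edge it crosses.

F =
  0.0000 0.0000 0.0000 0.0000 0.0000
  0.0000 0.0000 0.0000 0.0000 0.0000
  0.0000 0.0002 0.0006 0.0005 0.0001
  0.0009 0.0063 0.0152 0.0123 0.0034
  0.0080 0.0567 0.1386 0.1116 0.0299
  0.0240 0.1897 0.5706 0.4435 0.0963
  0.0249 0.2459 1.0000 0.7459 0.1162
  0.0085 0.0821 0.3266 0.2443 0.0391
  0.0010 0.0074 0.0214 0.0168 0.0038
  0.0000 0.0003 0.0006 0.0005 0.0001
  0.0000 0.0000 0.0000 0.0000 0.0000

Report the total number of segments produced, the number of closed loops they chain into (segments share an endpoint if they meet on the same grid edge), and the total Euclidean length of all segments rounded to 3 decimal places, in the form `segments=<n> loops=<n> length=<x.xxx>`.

segments=10 loops=1 length=8.861

cell (4,1): code 0100 → (4.263,2.000)–(5.000,1.164)
cell (4,2): code 1100 → (4.423,3.000)–(4.263,2.000)
cell (4,3): code 1000 → (5.000,3.552)–(4.423,3.000)
cell (5,1): code 0110 → (5.000,1.164)–(6.000,1.008)
cell (5,3): code 1001 → (6.000,3.784)–(5.000,3.552)
cell (6,1): code 0110 → (6.000,1.008)–(7.000,1.695)
cell (6,2): code 1011 → (7.000,2.906)–(6.985,3.000)
cell (6,3): code 0001 → (6.985,3.000)–(6.000,3.784)
cell (7,1): code 0010 → (7.000,1.695)–(7.244,2.000)
cell (7,2): code 0001 → (7.244,2.000)–(7.000,2.906)
total: 10 segments, chained into 1 closed loop(s), length Σ = 8.861459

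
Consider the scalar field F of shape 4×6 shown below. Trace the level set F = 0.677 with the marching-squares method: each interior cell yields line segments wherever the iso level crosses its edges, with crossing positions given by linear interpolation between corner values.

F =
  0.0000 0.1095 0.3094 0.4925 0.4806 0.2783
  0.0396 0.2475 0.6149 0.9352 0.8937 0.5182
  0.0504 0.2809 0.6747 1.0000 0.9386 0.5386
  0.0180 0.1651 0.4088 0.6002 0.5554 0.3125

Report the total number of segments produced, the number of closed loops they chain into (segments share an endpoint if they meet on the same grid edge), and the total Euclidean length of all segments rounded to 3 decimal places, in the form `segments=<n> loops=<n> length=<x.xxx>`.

segments=8 loops=1 length=8.030

cell (0,2): code 0100 → (0.417,3.000)–(1.000,2.194)
cell (0,3): code 1100 → (0.475,4.000)–(0.417,3.000)
cell (0,4): code 1000 → (1.000,4.577)–(0.475,4.000)
cell (1,2): code 0110 → (1.000,2.194)–(2.000,2.007)
cell (1,4): code 1001 → (2.000,4.654)–(1.000,4.577)
cell (2,2): code 0010 → (2.000,2.007)–(2.808,3.000)
cell (2,3): code 0011 → (2.808,3.000)–(2.683,4.000)
cell (2,4): code 0001 → (2.683,4.000)–(2.000,4.654)
total: 8 segments, chained into 1 closed loop(s), length Σ = 8.030122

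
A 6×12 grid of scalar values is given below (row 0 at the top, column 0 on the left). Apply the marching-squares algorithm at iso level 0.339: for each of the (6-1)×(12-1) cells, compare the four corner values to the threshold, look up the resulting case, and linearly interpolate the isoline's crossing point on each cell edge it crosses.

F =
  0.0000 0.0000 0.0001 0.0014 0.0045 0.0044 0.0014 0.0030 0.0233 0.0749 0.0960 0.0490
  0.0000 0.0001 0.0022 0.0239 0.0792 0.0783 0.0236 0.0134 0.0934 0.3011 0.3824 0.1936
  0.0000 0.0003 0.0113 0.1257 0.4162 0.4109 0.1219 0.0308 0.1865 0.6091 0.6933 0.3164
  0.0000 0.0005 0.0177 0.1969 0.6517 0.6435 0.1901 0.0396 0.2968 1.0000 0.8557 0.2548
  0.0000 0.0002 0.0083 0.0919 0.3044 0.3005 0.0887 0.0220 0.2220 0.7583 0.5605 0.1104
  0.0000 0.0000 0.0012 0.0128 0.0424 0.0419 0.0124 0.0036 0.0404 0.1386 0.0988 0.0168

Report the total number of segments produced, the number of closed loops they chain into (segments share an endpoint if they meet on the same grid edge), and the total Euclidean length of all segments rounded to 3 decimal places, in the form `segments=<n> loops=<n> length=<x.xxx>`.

segments=20 loops=2 length=17.588

cell (0,9): code 0100 → (0.848,10.000)–(1.000,9.466)
cell (0,10): code 1000 → (1.000,10.230)–(0.848,10.000)
cell (1,3): code 0100 → (1.771,4.000)–(2.000,3.734)
cell (1,4): code 1100 → (1.784,5.000)–(1.771,4.000)
cell (1,5): code 1000 → (2.000,5.249)–(1.784,5.000)
cell (1,8): code 0100 → (1.123,9.000)–(2.000,8.361)
cell (1,9): code 1110 → (1.000,9.466)–(1.123,9.000)
cell (1,10): code 1001 → (2.000,10.940)–(1.000,10.230)
cell (2,3): code 0110 → (2.000,3.734)–(3.000,3.312)
cell (2,5): code 1001 → (3.000,5.672)–(2.000,5.249)
cell (2,8): code 0110 → (2.000,8.361)–(3.000,8.060)
cell (2,10): code 1001 → (3.000,10.860)–(2.000,10.940)
cell (3,3): code 0010 → (3.000,3.312)–(3.900,4.000)
cell (3,4): code 0011 → (3.900,4.000)–(3.888,5.000)
cell (3,5): code 0001 → (3.888,5.000)–(3.000,5.672)
cell (3,8): code 0110 → (3.000,8.060)–(4.000,8.218)
cell (3,10): code 1001 → (4.000,10.492)–(3.000,10.860)
cell (4,8): code 0010 → (4.000,8.218)–(4.677,9.000)
cell (4,9): code 0011 → (4.677,9.000)–(4.480,10.000)
cell (4,10): code 0001 → (4.480,10.000)–(4.000,10.492)
total: 20 segments, chained into 2 closed loop(s), length Σ = 17.587538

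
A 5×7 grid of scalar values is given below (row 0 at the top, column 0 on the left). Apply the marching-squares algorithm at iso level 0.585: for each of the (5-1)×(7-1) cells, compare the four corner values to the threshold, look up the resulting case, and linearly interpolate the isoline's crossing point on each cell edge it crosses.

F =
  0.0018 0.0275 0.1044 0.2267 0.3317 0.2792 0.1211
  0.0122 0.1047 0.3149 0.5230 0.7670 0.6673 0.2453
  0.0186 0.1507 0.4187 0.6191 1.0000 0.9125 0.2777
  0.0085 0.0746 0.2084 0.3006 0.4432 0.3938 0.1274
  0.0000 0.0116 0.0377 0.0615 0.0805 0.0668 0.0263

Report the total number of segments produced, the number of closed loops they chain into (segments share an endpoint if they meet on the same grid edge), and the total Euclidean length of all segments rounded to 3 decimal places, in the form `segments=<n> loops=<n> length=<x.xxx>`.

segments=10 loops=1 length=7.511

cell (0,3): code 0100 → (0.582,4.000)–(1.000,3.254)
cell (0,4): code 1100 → (0.788,5.000)–(0.582,4.000)
cell (0,5): code 1000 → (1.000,5.195)–(0.788,5.000)
cell (1,2): code 0100 → (1.645,3.000)–(2.000,2.830)
cell (1,3): code 1110 → (1.000,3.254)–(1.645,3.000)
cell (1,5): code 1001 → (2.000,5.516)–(1.000,5.195)
cell (2,2): code 0010 → (2.000,2.830)–(2.107,3.000)
cell (2,3): code 0011 → (2.107,3.000)–(2.745,4.000)
cell (2,4): code 0011 → (2.745,4.000)–(2.631,5.000)
cell (2,5): code 0001 → (2.631,5.000)–(2.000,5.516)
total: 10 segments, chained into 1 closed loop(s), length Σ = 7.510550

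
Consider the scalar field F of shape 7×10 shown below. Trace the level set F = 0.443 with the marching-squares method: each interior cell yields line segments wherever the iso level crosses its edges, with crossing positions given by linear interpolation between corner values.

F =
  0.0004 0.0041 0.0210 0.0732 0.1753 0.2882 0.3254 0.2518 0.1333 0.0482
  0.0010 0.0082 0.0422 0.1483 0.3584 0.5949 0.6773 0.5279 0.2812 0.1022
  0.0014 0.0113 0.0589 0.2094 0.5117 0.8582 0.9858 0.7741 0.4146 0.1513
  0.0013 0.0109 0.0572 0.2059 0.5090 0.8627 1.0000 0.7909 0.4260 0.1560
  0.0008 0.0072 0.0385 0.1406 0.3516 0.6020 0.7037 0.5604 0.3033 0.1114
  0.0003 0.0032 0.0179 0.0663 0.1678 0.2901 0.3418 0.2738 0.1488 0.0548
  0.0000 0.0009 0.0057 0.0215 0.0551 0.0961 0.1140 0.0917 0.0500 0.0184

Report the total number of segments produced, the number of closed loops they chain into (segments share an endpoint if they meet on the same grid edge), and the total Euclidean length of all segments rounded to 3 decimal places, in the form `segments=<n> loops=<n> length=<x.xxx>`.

segments=16 loops=1 length=13.436

cell (0,4): code 0100 → (0.505,5.000)–(1.000,4.358)
cell (0,5): code 1100 → (0.334,6.000)–(0.505,5.000)
cell (0,6): code 1100 → (0.693,7.000)–(0.334,6.000)
cell (0,7): code 1000 → (1.000,7.344)–(0.693,7.000)
cell (1,3): code 0100 → (1.552,4.000)–(2.000,3.773)
cell (1,4): code 1110 → (1.000,4.358)–(1.552,4.000)
cell (1,7): code 1001 → (2.000,7.921)–(1.000,7.344)
cell (2,3): code 0110 → (2.000,3.773)–(3.000,3.782)
cell (2,7): code 1001 → (3.000,7.953)–(2.000,7.921)
cell (3,3): code 0010 → (3.000,3.782)–(3.419,4.000)
cell (3,4): code 0111 → (3.419,4.000)–(4.000,4.365)
cell (3,7): code 1001 → (4.000,7.457)–(3.000,7.953)
cell (4,4): code 0010 → (4.000,4.365)–(4.510,5.000)
cell (4,5): code 0011 → (4.510,5.000)–(4.720,6.000)
cell (4,6): code 0011 → (4.720,6.000)–(4.410,7.000)
cell (4,7): code 0001 → (4.410,7.000)–(4.000,7.457)
total: 16 segments, chained into 1 closed loop(s), length Σ = 13.436212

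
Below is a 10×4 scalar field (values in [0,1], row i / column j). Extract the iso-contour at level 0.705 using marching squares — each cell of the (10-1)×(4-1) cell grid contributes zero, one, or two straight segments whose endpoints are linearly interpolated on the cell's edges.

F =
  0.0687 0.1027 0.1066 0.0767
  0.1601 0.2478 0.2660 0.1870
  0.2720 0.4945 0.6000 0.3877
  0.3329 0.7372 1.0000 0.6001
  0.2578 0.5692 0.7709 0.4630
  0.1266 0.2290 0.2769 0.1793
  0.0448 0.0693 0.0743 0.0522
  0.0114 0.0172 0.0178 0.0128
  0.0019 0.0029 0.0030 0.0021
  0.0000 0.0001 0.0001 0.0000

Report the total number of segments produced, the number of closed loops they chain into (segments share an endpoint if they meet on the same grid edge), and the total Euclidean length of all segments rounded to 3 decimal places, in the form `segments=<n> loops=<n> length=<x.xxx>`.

cell (2,0): code 0100 → (2.867,1.000)–(3.000,0.920)
cell (2,1): code 1100 → (2.263,2.000)–(2.867,1.000)
cell (2,2): code 1000 → (3.000,2.738)–(2.263,2.000)
cell (3,0): code 0010 → (3.000,0.920)–(3.192,1.000)
cell (3,1): code 0111 → (3.192,1.000)–(4.000,1.673)
cell (3,2): code 1001 → (4.000,2.214)–(3.000,2.738)
cell (4,1): code 0010 → (4.000,1.673)–(4.133,2.000)
cell (4,2): code 0001 → (4.133,2.000)–(4.000,2.214)
total: 8 segments, chained into 1 closed loop(s), length Σ = 5.360011

segments=8 loops=1 length=5.360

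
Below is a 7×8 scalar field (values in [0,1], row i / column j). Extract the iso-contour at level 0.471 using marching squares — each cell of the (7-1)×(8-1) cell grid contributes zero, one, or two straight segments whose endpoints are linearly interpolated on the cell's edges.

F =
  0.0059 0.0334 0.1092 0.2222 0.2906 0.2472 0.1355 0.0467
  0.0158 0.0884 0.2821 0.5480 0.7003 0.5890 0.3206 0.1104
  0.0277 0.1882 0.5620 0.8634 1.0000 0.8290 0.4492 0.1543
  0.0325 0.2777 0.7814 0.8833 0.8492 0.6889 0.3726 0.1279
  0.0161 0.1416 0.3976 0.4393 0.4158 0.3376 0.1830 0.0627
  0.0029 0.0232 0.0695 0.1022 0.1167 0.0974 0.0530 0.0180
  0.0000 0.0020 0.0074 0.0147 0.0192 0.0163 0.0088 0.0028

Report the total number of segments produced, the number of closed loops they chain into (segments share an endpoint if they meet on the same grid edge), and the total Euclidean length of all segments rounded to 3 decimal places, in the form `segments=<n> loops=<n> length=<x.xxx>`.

cell (0,2): code 0100 → (0.764,3.000)–(1.000,2.710)
cell (0,3): code 1100 → (0.440,4.000)–(0.764,3.000)
cell (0,4): code 1100 → (0.655,5.000)–(0.440,4.000)
cell (0,5): code 1000 → (1.000,5.440)–(0.655,5.000)
cell (1,1): code 0100 → (1.675,2.000)–(2.000,1.757)
cell (1,2): code 1110 → (1.000,2.710)–(1.675,2.000)
cell (1,5): code 1001 → (2.000,5.943)–(1.000,5.440)
cell (2,1): code 0110 → (2.000,1.757)–(3.000,1.384)
cell (2,5): code 1001 → (3.000,5.689)–(2.000,5.943)
cell (3,1): code 0010 → (3.000,1.384)–(3.809,2.000)
cell (3,2): code 0011 → (3.809,2.000)–(3.929,3.000)
cell (3,3): code 0011 → (3.929,3.000)–(3.873,4.000)
cell (3,4): code 0011 → (3.873,4.000)–(3.620,5.000)
cell (3,5): code 0001 → (3.620,5.000)–(3.000,5.689)
total: 14 segments, chained into 1 closed loop(s), length Σ = 12.594637

segments=14 loops=1 length=12.595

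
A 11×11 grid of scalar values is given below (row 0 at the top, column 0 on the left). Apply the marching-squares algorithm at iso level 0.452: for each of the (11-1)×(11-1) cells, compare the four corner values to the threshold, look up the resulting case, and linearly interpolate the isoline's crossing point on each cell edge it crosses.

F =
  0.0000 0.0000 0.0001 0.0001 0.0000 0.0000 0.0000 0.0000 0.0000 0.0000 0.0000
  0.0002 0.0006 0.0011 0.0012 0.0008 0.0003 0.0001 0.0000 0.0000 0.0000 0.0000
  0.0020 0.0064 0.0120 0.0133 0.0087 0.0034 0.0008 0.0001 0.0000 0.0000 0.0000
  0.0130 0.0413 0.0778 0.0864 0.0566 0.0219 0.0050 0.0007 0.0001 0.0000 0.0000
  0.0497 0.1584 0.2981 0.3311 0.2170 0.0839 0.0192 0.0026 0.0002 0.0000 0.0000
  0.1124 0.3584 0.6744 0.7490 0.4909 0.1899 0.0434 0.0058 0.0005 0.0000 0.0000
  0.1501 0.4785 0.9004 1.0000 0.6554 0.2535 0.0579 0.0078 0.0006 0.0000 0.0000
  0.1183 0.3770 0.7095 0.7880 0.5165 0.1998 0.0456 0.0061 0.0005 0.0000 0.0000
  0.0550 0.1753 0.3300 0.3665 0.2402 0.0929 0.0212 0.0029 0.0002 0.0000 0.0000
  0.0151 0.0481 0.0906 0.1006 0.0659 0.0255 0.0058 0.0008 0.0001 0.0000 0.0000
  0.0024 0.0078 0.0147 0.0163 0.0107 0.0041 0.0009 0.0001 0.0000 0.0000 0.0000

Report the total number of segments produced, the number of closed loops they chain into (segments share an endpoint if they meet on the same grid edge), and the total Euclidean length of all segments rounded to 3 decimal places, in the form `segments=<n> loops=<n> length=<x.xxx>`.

segments=14 loops=1 length=10.991

cell (4,1): code 0100 → (4.409,2.000)–(5.000,1.296)
cell (4,2): code 1100 → (4.289,3.000)–(4.409,2.000)
cell (4,3): code 1100 → (4.858,4.000)–(4.289,3.000)
cell (4,4): code 1000 → (5.000,4.129)–(4.858,4.000)
cell (5,0): code 0100 → (5.779,1.000)–(6.000,0.919)
cell (5,1): code 1110 → (5.000,1.296)–(5.779,1.000)
cell (5,4): code 1001 → (6.000,4.506)–(5.000,4.129)
cell (6,0): code 0010 → (6.000,0.919)–(6.261,1.000)
cell (6,1): code 0111 → (6.261,1.000)–(7.000,1.226)
cell (6,4): code 1001 → (7.000,4.204)–(6.000,4.506)
cell (7,1): code 0010 → (7.000,1.226)–(7.679,2.000)
cell (7,2): code 0011 → (7.679,2.000)–(7.797,3.000)
cell (7,3): code 0011 → (7.797,3.000)–(7.233,4.000)
cell (7,4): code 0001 → (7.233,4.000)–(7.000,4.204)
total: 14 segments, chained into 1 closed loop(s), length Σ = 10.990885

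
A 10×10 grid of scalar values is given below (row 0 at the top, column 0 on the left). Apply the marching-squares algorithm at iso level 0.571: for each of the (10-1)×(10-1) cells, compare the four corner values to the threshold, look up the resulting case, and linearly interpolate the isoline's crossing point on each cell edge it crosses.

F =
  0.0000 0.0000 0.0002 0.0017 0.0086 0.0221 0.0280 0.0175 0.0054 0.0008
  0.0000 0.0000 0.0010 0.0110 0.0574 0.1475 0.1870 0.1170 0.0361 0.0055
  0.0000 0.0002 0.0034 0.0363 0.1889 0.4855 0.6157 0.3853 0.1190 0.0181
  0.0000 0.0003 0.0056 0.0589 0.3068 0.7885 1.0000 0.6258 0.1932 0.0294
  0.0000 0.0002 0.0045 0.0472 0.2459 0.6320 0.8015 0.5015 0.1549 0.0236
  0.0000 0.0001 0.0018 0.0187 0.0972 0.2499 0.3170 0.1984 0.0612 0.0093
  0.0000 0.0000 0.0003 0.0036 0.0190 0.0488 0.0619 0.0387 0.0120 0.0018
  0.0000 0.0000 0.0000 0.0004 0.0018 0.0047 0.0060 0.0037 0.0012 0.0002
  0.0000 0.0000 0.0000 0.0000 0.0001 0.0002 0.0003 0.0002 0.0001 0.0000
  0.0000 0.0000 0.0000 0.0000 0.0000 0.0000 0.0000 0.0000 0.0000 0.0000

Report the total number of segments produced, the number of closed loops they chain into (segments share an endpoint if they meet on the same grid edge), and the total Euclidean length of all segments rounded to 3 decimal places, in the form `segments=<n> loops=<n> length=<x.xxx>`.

segments=12 loops=1 length=7.802

cell (1,5): code 0100 → (1.896,6.000)–(2.000,5.657)
cell (1,6): code 1000 → (2.000,6.194)–(1.896,6.000)
cell (2,4): code 0100 → (2.282,5.000)–(3.000,4.548)
cell (2,5): code 1110 → (2.000,5.657)–(2.282,5.000)
cell (2,6): code 1101 → (2.772,7.000)–(2.000,6.194)
cell (2,7): code 1000 → (3.000,7.127)–(2.772,7.000)
cell (3,4): code 0110 → (3.000,4.548)–(4.000,4.842)
cell (3,6): code 1011 → (4.000,6.768)–(3.441,7.000)
cell (3,7): code 0001 → (3.441,7.000)–(3.000,7.127)
cell (4,4): code 0010 → (4.000,4.842)–(4.160,5.000)
cell (4,5): code 0011 → (4.160,5.000)–(4.476,6.000)
cell (4,6): code 0001 → (4.476,6.000)–(4.000,6.768)
total: 12 segments, chained into 1 closed loop(s), length Σ = 7.801888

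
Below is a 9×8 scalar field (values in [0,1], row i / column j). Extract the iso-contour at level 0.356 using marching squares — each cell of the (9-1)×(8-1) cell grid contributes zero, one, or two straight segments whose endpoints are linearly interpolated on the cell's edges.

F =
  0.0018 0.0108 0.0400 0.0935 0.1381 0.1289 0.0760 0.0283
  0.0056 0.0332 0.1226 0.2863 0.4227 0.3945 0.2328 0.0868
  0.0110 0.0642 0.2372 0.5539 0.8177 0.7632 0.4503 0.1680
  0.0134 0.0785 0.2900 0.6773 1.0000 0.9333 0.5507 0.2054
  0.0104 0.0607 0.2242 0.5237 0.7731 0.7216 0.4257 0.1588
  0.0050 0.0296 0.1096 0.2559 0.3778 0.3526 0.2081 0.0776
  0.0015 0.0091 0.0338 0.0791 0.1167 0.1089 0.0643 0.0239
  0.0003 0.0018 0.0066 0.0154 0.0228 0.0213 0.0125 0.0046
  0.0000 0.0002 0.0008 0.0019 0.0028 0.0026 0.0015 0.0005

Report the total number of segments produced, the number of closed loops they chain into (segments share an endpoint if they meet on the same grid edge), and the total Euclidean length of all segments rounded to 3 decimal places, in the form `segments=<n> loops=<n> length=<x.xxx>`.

segments=18 loops=1 length=13.552

cell (0,3): code 0100 → (0.766,4.000)–(1.000,3.511)
cell (0,4): code 1100 → (0.855,5.000)–(0.766,4.000)
cell (0,5): code 1000 → (1.000,5.238)–(0.855,5.000)
cell (1,2): code 0100 → (1.260,3.000)–(2.000,2.375)
cell (1,3): code 1110 → (1.000,3.511)–(1.260,3.000)
cell (1,5): code 1101 → (1.566,6.000)–(1.000,5.238)
cell (1,6): code 1000 → (2.000,6.334)–(1.566,6.000)
cell (2,2): code 0110 → (2.000,2.375)–(3.000,2.170)
cell (2,6): code 1001 → (3.000,6.564)–(2.000,6.334)
cell (3,2): code 0110 → (3.000,2.170)–(4.000,2.440)
cell (3,6): code 1001 → (4.000,6.261)–(3.000,6.564)
cell (4,2): code 0010 → (4.000,2.440)–(4.626,3.000)
cell (4,3): code 0111 → (4.626,3.000)–(5.000,3.821)
cell (4,4): code 1011 → (5.000,4.865)–(4.991,5.000)
cell (4,5): code 0011 → (4.991,5.000)–(4.320,6.000)
cell (4,6): code 0001 → (4.320,6.000)–(4.000,6.261)
cell (5,3): code 0010 → (5.000,3.821)–(5.083,4.000)
cell (5,4): code 0001 → (5.083,4.000)–(5.000,4.865)
total: 18 segments, chained into 1 closed loop(s), length Σ = 13.552014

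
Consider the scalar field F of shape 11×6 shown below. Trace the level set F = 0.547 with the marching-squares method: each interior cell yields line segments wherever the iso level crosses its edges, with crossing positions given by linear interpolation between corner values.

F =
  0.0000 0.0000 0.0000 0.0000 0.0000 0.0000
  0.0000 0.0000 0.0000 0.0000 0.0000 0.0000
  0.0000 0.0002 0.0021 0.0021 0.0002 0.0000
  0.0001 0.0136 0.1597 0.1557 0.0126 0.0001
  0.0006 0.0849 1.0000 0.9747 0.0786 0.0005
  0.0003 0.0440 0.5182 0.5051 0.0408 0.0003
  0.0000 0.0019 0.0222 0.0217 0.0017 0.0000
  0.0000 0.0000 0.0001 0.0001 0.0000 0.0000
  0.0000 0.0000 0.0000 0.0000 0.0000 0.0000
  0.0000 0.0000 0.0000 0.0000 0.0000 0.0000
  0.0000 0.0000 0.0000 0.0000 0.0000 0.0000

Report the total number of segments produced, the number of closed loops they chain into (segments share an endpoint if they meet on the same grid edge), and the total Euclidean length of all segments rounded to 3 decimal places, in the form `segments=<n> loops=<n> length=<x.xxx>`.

cell (3,1): code 0100 → (3.461,2.000)–(4.000,1.505)
cell (3,2): code 1100 → (3.478,3.000)–(3.461,2.000)
cell (3,3): code 1000 → (4.000,3.477)–(3.478,3.000)
cell (4,1): code 0010 → (4.000,1.505)–(4.940,2.000)
cell (4,2): code 0011 → (4.940,2.000)–(4.911,3.000)
cell (4,3): code 0001 → (4.911,3.000)–(4.000,3.477)
total: 6 segments, chained into 1 closed loop(s), length Σ = 5.530788

segments=6 loops=1 length=5.531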